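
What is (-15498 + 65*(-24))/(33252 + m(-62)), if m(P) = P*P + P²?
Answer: -8529/20470 ≈ -0.41666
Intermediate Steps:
m(P) = 2*P² (m(P) = P² + P² = 2*P²)
(-15498 + 65*(-24))/(33252 + m(-62)) = (-15498 + 65*(-24))/(33252 + 2*(-62)²) = (-15498 - 1560)/(33252 + 2*3844) = -17058/(33252 + 7688) = -17058/40940 = -17058*1/40940 = -8529/20470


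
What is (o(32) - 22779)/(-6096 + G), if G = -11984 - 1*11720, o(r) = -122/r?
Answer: 14581/19072 ≈ 0.76452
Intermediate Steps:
G = -23704 (G = -11984 - 11720 = -23704)
(o(32) - 22779)/(-6096 + G) = (-122/32 - 22779)/(-6096 - 23704) = (-122*1/32 - 22779)/(-29800) = (-61/16 - 22779)*(-1/29800) = -364525/16*(-1/29800) = 14581/19072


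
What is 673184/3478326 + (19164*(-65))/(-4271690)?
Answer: 360422246306/742916519547 ≈ 0.48515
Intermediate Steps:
673184/3478326 + (19164*(-65))/(-4271690) = 673184*(1/3478326) - 1245660*(-1/4271690) = 336592/1739163 + 124566/427169 = 360422246306/742916519547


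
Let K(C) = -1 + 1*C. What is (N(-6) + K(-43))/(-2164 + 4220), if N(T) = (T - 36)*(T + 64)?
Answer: -310/257 ≈ -1.2062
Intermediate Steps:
N(T) = (-36 + T)*(64 + T)
K(C) = -1 + C
(N(-6) + K(-43))/(-2164 + 4220) = ((-2304 + (-6)² + 28*(-6)) + (-1 - 43))/(-2164 + 4220) = ((-2304 + 36 - 168) - 44)/2056 = (-2436 - 44)*(1/2056) = -2480*1/2056 = -310/257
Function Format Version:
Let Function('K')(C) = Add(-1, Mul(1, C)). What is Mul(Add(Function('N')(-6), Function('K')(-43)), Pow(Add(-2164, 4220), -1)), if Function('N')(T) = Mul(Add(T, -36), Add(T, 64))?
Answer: Rational(-310, 257) ≈ -1.2062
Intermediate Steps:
Function('N')(T) = Mul(Add(-36, T), Add(64, T))
Function('K')(C) = Add(-1, C)
Mul(Add(Function('N')(-6), Function('K')(-43)), Pow(Add(-2164, 4220), -1)) = Mul(Add(Add(-2304, Pow(-6, 2), Mul(28, -6)), Add(-1, -43)), Pow(Add(-2164, 4220), -1)) = Mul(Add(Add(-2304, 36, -168), -44), Pow(2056, -1)) = Mul(Add(-2436, -44), Rational(1, 2056)) = Mul(-2480, Rational(1, 2056)) = Rational(-310, 257)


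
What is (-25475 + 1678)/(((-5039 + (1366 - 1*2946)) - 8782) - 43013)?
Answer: 23797/58414 ≈ 0.40739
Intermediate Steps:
(-25475 + 1678)/(((-5039 + (1366 - 1*2946)) - 8782) - 43013) = -23797/(((-5039 + (1366 - 2946)) - 8782) - 43013) = -23797/(((-5039 - 1580) - 8782) - 43013) = -23797/((-6619 - 8782) - 43013) = -23797/(-15401 - 43013) = -23797/(-58414) = -23797*(-1/58414) = 23797/58414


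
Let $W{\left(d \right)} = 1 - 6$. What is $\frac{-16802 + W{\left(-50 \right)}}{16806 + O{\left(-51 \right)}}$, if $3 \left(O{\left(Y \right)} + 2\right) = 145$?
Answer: $- \frac{50421}{50557} \approx -0.99731$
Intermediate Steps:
$O{\left(Y \right)} = \frac{139}{3}$ ($O{\left(Y \right)} = -2 + \frac{1}{3} \cdot 145 = -2 + \frac{145}{3} = \frac{139}{3}$)
$W{\left(d \right)} = -5$
$\frac{-16802 + W{\left(-50 \right)}}{16806 + O{\left(-51 \right)}} = \frac{-16802 - 5}{16806 + \frac{139}{3}} = - \frac{16807}{\frac{50557}{3}} = \left(-16807\right) \frac{3}{50557} = - \frac{50421}{50557}$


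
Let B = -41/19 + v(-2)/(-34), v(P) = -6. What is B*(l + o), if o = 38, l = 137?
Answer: -112000/323 ≈ -346.75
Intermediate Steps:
B = -640/323 (B = -41/19 - 6/(-34) = -41*1/19 - 6*(-1/34) = -41/19 + 3/17 = -640/323 ≈ -1.9814)
B*(l + o) = -640*(137 + 38)/323 = -640/323*175 = -112000/323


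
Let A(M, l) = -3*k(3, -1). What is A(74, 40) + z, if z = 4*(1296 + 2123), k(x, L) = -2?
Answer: 13682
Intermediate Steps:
A(M, l) = 6 (A(M, l) = -3*(-2) = 6)
z = 13676 (z = 4*3419 = 13676)
A(74, 40) + z = 6 + 13676 = 13682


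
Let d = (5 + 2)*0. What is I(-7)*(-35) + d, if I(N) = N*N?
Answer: -1715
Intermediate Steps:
I(N) = N²
d = 0 (d = 7*0 = 0)
I(-7)*(-35) + d = (-7)²*(-35) + 0 = 49*(-35) + 0 = -1715 + 0 = -1715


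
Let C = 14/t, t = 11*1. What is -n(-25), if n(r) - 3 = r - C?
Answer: 256/11 ≈ 23.273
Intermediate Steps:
t = 11
C = 14/11 ≈ 1.2727
n(r) = 19/11 + r (n(r) = 3 + (r - 1*14/11) = 3 + (r - 14/11) = 3 + (-14/11 + r) = 19/11 + r)
-n(-25) = -(19/11 - 25) = -1*(-256/11) = 256/11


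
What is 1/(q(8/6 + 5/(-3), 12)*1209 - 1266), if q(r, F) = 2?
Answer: 1/1152 ≈ 0.00086806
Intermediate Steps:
1/(q(8/6 + 5/(-3), 12)*1209 - 1266) = 1/(2*1209 - 1266) = 1/(2418 - 1266) = 1/1152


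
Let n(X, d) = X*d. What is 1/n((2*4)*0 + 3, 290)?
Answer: 1/870 ≈ 0.0011494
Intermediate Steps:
1/n((2*4)*0 + 3, 290) = 1/(((2*4)*0 + 3)*290) = 1/((8*0 + 3)*290) = 1/((0 + 3)*290) = 1/(3*290) = 1/870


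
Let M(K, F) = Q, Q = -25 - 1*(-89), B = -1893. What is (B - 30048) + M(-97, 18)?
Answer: -31877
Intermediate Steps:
Q = 64 (Q = -25 + 89 = 64)
M(K, F) = 64
(B - 30048) + M(-97, 18) = (-1893 - 30048) + 64 = -31941 + 64 = -31877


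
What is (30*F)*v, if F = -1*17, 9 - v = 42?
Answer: 16830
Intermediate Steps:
v = -33 (v = 9 - 1*42 = 9 - 42 = -33)
F = -17
(30*F)*v = (30*(-17))*(-33) = -510*(-33) = 16830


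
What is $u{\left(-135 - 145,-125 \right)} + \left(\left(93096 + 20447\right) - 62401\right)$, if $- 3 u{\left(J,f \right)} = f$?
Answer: $\frac{153551}{3} \approx 51184.0$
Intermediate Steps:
$u{\left(J,f \right)} = - \frac{f}{3}$
$u{\left(-135 - 145,-125 \right)} + \left(\left(93096 + 20447\right) - 62401\right) = \left(- \frac{1}{3}\right) \left(-125\right) + \left(\left(93096 + 20447\right) - 62401\right) = \frac{125}{3} + \left(113543 - 62401\right) = \frac{125}{3} + 51142 = \frac{153551}{3}$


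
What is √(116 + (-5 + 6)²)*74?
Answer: 222*√13 ≈ 800.43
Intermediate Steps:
√(116 + (-5 + 6)²)*74 = √(116 + 1²)*74 = √(116 + 1)*74 = √117*74 = (3*√13)*74 = 222*√13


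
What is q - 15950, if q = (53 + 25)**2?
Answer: -9866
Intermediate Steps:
q = 6084 (q = 78**2 = 6084)
q - 15950 = 6084 - 15950 = -9866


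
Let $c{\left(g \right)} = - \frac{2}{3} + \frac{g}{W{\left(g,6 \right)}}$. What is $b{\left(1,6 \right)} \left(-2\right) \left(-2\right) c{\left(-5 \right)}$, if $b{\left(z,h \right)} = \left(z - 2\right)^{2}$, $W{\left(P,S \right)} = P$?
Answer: $\frac{4}{3} \approx 1.3333$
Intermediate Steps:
$b{\left(z,h \right)} = \left(-2 + z\right)^{2}$
$c{\left(g \right)} = \frac{1}{3}$ ($c{\left(g \right)} = - \frac{2}{3} + \frac{g}{g} = \left(-2\right) \frac{1}{3} + 1 = - \frac{2}{3} + 1 = \frac{1}{3}$)
$b{\left(1,6 \right)} \left(-2\right) \left(-2\right) c{\left(-5 \right)} = \left(-2 + 1\right)^{2} \left(-2\right) \left(-2\right) \frac{1}{3} = \left(-1\right)^{2} \left(-2\right) \left(-2\right) \frac{1}{3} = 1 \left(-2\right) \left(-2\right) \frac{1}{3} = \left(-2\right) \left(-2\right) \frac{1}{3} = 4 \cdot \frac{1}{3} = \frac{4}{3}$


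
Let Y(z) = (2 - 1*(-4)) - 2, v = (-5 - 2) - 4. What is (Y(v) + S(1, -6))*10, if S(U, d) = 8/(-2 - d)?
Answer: 60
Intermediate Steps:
v = -11 (v = -7 - 4 = -11)
Y(z) = 4 (Y(z) = (2 + 4) - 2 = 6 - 2 = 4)
(Y(v) + S(1, -6))*10 = (4 - 8/(2 - 6))*10 = (4 - 8/(-4))*10 = (4 - 8*(-1/4))*10 = (4 + 2)*10 = 6*10 = 60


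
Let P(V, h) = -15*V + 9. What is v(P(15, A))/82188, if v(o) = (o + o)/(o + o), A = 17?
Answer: 1/82188 ≈ 1.2167e-5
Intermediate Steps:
P(V, h) = 9 - 15*V
v(o) = 1 (v(o) = (2*o)/((2*o)) = (2*o)*(1/(2*o)) = 1)
v(P(15, A))/82188 = 1/82188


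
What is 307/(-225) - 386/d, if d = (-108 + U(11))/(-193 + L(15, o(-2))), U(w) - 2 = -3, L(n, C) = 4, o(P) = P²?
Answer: -16448113/24525 ≈ -670.67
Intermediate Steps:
U(w) = -1 (U(w) = 2 - 3 = -1)
d = 109/189 (d = (-108 - 1)/(-193 + 4) = -109/(-189) = -109*(-1/189) = 109/189 ≈ 0.57672)
307/(-225) - 386/d = 307/(-225) - 386/109/189 = 307*(-1/225) - 386*189/109 = -307/225 - 72954/109 = -16448113/24525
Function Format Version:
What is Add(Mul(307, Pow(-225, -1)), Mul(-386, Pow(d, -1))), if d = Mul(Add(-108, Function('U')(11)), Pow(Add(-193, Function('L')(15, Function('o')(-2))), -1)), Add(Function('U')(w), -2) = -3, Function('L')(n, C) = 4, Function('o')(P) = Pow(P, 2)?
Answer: Rational(-16448113, 24525) ≈ -670.67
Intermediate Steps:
Function('U')(w) = -1 (Function('U')(w) = Add(2, -3) = -1)
d = Rational(109, 189) (d = Mul(Add(-108, -1), Pow(Add(-193, 4), -1)) = Mul(-109, Pow(-189, -1)) = Mul(-109, Rational(-1, 189)) = Rational(109, 189) ≈ 0.57672)
Add(Mul(307, Pow(-225, -1)), Mul(-386, Pow(d, -1))) = Add(Mul(307, Pow(-225, -1)), Mul(-386, Pow(Rational(109, 189), -1))) = Add(Mul(307, Rational(-1, 225)), Mul(-386, Rational(189, 109))) = Add(Rational(-307, 225), Rational(-72954, 109)) = Rational(-16448113, 24525)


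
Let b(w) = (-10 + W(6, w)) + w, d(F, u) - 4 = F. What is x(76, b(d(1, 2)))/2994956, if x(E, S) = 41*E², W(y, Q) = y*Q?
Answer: 59204/748739 ≈ 0.079072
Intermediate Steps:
W(y, Q) = Q*y
d(F, u) = 4 + F
b(w) = -10 + 7*w (b(w) = (-10 + w*6) + w = (-10 + 6*w) + w = -10 + 7*w)
x(76, b(d(1, 2)))/2994956 = (41*76²)/2994956 = (41*5776)*(1/2994956) = 236816*(1/2994956) = 59204/748739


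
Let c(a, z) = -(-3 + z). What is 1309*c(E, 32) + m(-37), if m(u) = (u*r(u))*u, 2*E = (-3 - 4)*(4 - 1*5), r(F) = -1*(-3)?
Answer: -33854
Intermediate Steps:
r(F) = 3
E = 7/2 (E = ((-3 - 4)*(4 - 1*5))/2 = (-7*(4 - 5))/2 = (-7*(-1))/2 = (1/2)*7 = 7/2 ≈ 3.5000)
c(a, z) = 3 - z
m(u) = 3*u**2 (m(u) = (u*3)*u = (3*u)*u = 3*u**2)
1309*c(E, 32) + m(-37) = 1309*(3 - 1*32) + 3*(-37)**2 = 1309*(3 - 32) + 3*1369 = 1309*(-29) + 4107 = -37961 + 4107 = -33854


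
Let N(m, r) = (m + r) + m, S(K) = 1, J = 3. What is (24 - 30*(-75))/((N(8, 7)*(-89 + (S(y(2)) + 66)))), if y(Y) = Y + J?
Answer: -1137/253 ≈ -4.4941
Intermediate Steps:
y(Y) = 3 + Y (y(Y) = Y + 3 = 3 + Y)
N(m, r) = r + 2*m
(24 - 30*(-75))/((N(8, 7)*(-89 + (S(y(2)) + 66)))) = (24 - 30*(-75))/(((7 + 2*8)*(-89 + (1 + 66)))) = (24 + 2250)/(((7 + 16)*(-89 + 67))) = 2274/((23*(-22))) = 2274/(-506) = 2274*(-1/506) = -1137/253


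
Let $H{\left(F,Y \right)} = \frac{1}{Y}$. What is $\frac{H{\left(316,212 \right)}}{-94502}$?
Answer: $- \frac{1}{20034424} \approx -4.9914 \cdot 10^{-8}$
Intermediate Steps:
$\frac{H{\left(316,212 \right)}}{-94502} = \frac{1}{212 \left(-94502\right)} = \frac{1}{212} \left(- \frac{1}{94502}\right) = - \frac{1}{20034424}$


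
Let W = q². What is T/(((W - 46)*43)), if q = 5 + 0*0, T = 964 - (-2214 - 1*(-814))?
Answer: -788/301 ≈ -2.6179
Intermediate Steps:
T = 2364 (T = 964 - (-2214 + 814) = 964 - 1*(-1400) = 964 + 1400 = 2364)
q = 5 (q = 5 + 0 = 5)
W = 25 (W = 5² = 25)
T/(((W - 46)*43)) = 2364/(((25 - 46)*43)) = 2364/((-21*43)) = 2364/(-903) = 2364*(-1/903) = -788/301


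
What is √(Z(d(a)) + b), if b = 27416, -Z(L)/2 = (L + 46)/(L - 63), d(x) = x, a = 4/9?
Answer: 6*√241402577/563 ≈ 165.58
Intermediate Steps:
a = 4/9 (a = 4*(⅑) = 4/9 ≈ 0.44444)
Z(L) = -2*(46 + L)/(-63 + L) (Z(L) = -2*(L + 46)/(L - 63) = -2*(46 + L)/(-63 + L))
√(Z(d(a)) + b) = √(2*(-46 - 1*4/9)/(-63 + 4/9) + 27416) = √(2*(-46 - 4/9)/(-563/9) + 27416) = √(2*(-9/563)*(-418/9) + 27416) = √(836/563 + 27416) = √(15436044/563) = 6*√241402577/563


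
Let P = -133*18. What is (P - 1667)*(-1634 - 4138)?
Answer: 23440092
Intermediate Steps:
P = -2394
(P - 1667)*(-1634 - 4138) = (-2394 - 1667)*(-1634 - 4138) = -4061*(-5772) = 23440092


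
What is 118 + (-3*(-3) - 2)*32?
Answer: 342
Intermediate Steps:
118 + (-3*(-3) - 2)*32 = 118 + (9 - 2)*32 = 118 + 7*32 = 118 + 224 = 342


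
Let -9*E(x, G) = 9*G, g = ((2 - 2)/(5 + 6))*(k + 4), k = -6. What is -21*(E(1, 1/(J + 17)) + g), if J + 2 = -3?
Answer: 7/4 ≈ 1.7500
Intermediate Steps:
J = -5 (J = -2 - 3 = -5)
g = 0 (g = ((2 - 2)/(5 + 6))*(-6 + 4) = (0/11)*(-2) = (0*(1/11))*(-2) = 0*(-2) = 0)
E(x, G) = -G
-21*(E(1, 1/(J + 17)) + g) = -21*(-1/(-5 + 17) + 0) = -21*(-1/12 + 0) = -21*(-1/12) = 7/4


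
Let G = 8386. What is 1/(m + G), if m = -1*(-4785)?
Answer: 1/13171 ≈ 7.5924e-5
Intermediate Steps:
m = 4785
1/(m + G) = 1/(4785 + 8386) = 1/13171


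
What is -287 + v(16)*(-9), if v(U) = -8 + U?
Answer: -359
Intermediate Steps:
-287 + v(16)*(-9) = -287 + (-8 + 16)*(-9) = -287 + 8*(-9) = -287 - 72 = -359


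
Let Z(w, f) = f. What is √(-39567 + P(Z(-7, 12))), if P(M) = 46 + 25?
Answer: 2*I*√9874 ≈ 198.74*I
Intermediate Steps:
P(M) = 71
√(-39567 + P(Z(-7, 12))) = √(-39567 + 71) = √(-39496) = 2*I*√9874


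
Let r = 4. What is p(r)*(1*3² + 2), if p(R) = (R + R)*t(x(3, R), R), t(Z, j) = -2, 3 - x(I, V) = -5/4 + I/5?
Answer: -176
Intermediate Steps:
x(I, V) = 17/4 - I/5 (x(I, V) = 3 - (-5/4 + I/5) = 3 + (5/4 - I/5) = 17/4 - I/5)
p(R) = -4*R (p(R) = (R + R)*(-2) = (2*R)*(-2) = -4*R)
p(r)*(1*3² + 2) = (-4*4)*(1*3² + 2) = -16*(1*9 + 2) = -16*(9 + 2) = -16*11 = -176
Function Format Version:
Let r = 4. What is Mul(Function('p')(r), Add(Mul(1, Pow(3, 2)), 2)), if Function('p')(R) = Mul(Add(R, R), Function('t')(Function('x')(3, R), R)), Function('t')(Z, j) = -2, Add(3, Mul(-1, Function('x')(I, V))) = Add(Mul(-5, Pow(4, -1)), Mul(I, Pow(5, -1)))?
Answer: -176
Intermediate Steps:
Function('x')(I, V) = Add(Rational(17, 4), Mul(Rational(-1, 5), I)) (Function('x')(I, V) = Add(3, Mul(-1, Add(Mul(-5, Pow(4, -1)), Mul(I, Pow(5, -1))))) = Add(3, Mul(-1, Add(Mul(-5, Rational(1, 4)), Mul(I, Rational(1, 5))))) = Add(3, Mul(-1, Add(Rational(-5, 4), Mul(Rational(1, 5), I)))) = Add(3, Add(Rational(5, 4), Mul(Rational(-1, 5), I))) = Add(Rational(17, 4), Mul(Rational(-1, 5), I)))
Function('p')(R) = Mul(-4, R) (Function('p')(R) = Mul(Add(R, R), -2) = Mul(Mul(2, R), -2) = Mul(-4, R))
Mul(Function('p')(r), Add(Mul(1, Pow(3, 2)), 2)) = Mul(Mul(-4, 4), Add(Mul(1, Pow(3, 2)), 2)) = Mul(-16, Add(Mul(1, 9), 2)) = Mul(-16, Add(9, 2)) = Mul(-16, 11) = -176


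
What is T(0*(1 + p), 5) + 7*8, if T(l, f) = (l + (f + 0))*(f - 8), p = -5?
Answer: 41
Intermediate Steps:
T(l, f) = (-8 + f)*(f + l) (T(l, f) = (l + f)*(-8 + f) = (f + l)*(-8 + f) = (-8 + f)*(f + l))
T(0*(1 + p), 5) + 7*8 = (5² - 8*5 - 0*(1 - 5) + 5*(0*(1 - 5))) + 7*8 = (25 - 40 - 0*(-4) + 5*(0*(-4))) + 56 = (25 - 40 - 8*0 + 5*0) + 56 = (25 - 40 + 0 + 0) + 56 = -15 + 56 = 41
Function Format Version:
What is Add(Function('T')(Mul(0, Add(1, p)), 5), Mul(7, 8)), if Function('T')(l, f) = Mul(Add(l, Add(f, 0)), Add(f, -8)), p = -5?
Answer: 41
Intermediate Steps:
Function('T')(l, f) = Mul(Add(-8, f), Add(f, l)) (Function('T')(l, f) = Mul(Add(l, f), Add(-8, f)) = Mul(Add(f, l), Add(-8, f)) = Mul(Add(-8, f), Add(f, l)))
Add(Function('T')(Mul(0, Add(1, p)), 5), Mul(7, 8)) = Add(Add(Pow(5, 2), Mul(-8, 5), Mul(-8, Mul(0, Add(1, -5))), Mul(5, Mul(0, Add(1, -5)))), Mul(7, 8)) = Add(Add(25, -40, Mul(-8, Mul(0, -4)), Mul(5, Mul(0, -4))), 56) = Add(Add(25, -40, Mul(-8, 0), Mul(5, 0)), 56) = Add(Add(25, -40, 0, 0), 56) = Add(-15, 56) = 41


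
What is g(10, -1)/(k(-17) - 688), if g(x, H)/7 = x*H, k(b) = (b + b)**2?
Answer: -35/234 ≈ -0.14957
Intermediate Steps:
k(b) = 4*b**2 (k(b) = (2*b)**2 = 4*b**2)
g(x, H) = 7*H*x (g(x, H) = 7*(x*H) = 7*(H*x) = 7*H*x)
g(10, -1)/(k(-17) - 688) = (7*(-1)*10)/(4*(-17)**2 - 688) = -70/(4*289 - 688) = -70/(1156 - 688) = -70/468 = (1/468)*(-70) = -35/234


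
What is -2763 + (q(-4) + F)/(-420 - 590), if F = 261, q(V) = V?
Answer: -2790887/1010 ≈ -2763.3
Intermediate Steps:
-2763 + (q(-4) + F)/(-420 - 590) = -2763 + (-4 + 261)/(-420 - 590) = -2763 + 257/(-1010) = -2763 + 257*(-1/1010) = -2763 - 257/1010 = -2790887/1010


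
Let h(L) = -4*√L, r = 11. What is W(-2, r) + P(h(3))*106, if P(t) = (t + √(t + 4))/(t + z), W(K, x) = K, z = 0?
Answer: 104 - 53*√(3 - 3*√3)/3 ≈ 104.0 - 26.181*I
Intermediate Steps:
P(t) = (t + √(4 + t))/t (P(t) = (t + √(t + 4))/(t + 0) = (t + √(4 + t))/t)
W(-2, r) + P(h(3))*106 = -2 + ((-4*√3 + √(4 - 4*√3))/((-4*√3)))*106 = -2 + ((-√3/12)*(√(4 - 4*√3) - 4*√3))*106 = -2 - √3*(√(4 - 4*√3) - 4*√3)/12*106 = -2 - 53*√3*(√(4 - 4*√3) - 4*√3)/6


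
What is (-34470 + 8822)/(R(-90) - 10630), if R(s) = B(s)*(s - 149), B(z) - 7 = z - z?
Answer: 25648/12303 ≈ 2.0847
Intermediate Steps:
B(z) = 7 (B(z) = 7 + (z - z) = 7 + 0 = 7)
R(s) = -1043 + 7*s (R(s) = 7*(s - 149) = 7*(-149 + s) = -1043 + 7*s)
(-34470 + 8822)/(R(-90) - 10630) = (-34470 + 8822)/((-1043 + 7*(-90)) - 10630) = -25648/((-1043 - 630) - 10630) = -25648/(-1673 - 10630) = -25648/(-12303) = -25648*(-1/12303) = 25648/12303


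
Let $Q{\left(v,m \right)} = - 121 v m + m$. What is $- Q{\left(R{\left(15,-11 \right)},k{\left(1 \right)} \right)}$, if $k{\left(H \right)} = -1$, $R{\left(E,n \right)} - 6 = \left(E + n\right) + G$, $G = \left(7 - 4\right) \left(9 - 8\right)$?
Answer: $-1572$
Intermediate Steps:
$G = 3$ ($G = 3 \cdot 1 = 3$)
$R{\left(E,n \right)} = 9 + E + n$ ($R{\left(E,n \right)} = 6 + \left(\left(E + n\right) + 3\right) = 6 + \left(3 + E + n\right) = 9 + E + n$)
$Q{\left(v,m \right)} = m - 121 m v$ ($Q{\left(v,m \right)} = - 121 m v + m = m - 121 m v$)
$- Q{\left(R{\left(15,-11 \right)},k{\left(1 \right)} \right)} = - \left(-1\right) \left(1 - 121 \left(9 + 15 - 11\right)\right) = - \left(-1\right) \left(1 - 1573\right) = - \left(-1\right) \left(-1572\right) = \left(-1\right) 1572 = -1572$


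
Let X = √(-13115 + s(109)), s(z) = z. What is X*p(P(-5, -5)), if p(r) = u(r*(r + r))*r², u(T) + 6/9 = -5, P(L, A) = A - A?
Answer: 0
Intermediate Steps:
P(L, A) = 0
u(T) = -17/3 (u(T) = -⅔ - 5 = -17/3)
p(r) = -17*r²/3
X = I*√13006 (X = √(-13115 + 109) = √(-13006) = I*√13006 ≈ 114.04*I)
X*p(P(-5, -5)) = (I*√13006)*(-17/3*0²) = (I*√13006)*(-17/3*0) = (I*√13006)*0 = 0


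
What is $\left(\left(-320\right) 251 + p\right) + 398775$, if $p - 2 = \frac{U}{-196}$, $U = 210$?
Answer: $\frac{4458383}{14} \approx 3.1846 \cdot 10^{5}$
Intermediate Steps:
$p = \frac{13}{14}$ ($p = 2 + \frac{210}{-196} = 2 + 210 \left(- \frac{1}{196}\right) = 2 - \frac{15}{14} = \frac{13}{14} \approx 0.92857$)
$\left(\left(-320\right) 251 + p\right) + 398775 = \left(\left(-320\right) 251 + \frac{13}{14}\right) + 398775 = \left(-80320 + \frac{13}{14}\right) + 398775 = - \frac{1124467}{14} + 398775 = \frac{4458383}{14}$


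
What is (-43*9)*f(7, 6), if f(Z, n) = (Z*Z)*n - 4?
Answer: -112230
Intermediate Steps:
f(Z, n) = -4 + n*Z**2 (f(Z, n) = Z**2*n - 4 = n*Z**2 - 4 = -4 + n*Z**2)
(-43*9)*f(7, 6) = (-43*9)*(-4 + 6*7**2) = -387*(-4 + 6*49) = -387*(-4 + 294) = -387*290 = -112230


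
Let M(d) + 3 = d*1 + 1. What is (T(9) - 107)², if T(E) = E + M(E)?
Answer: 8281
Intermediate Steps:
M(d) = -2 + d (M(d) = -3 + (d*1 + 1) = -3 + (d + 1) = -3 + (1 + d) = -2 + d)
T(E) = -2 + 2*E (T(E) = E + (-2 + E) = -2 + 2*E)
(T(9) - 107)² = ((-2 + 2*9) - 107)² = ((-2 + 18) - 107)² = (16 - 107)² = (-91)² = 8281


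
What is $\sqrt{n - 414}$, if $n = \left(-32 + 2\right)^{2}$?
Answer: $9 \sqrt{6} \approx 22.045$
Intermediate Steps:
$n = 900$ ($n = \left(-30\right)^{2} = 900$)
$\sqrt{n - 414} = \sqrt{900 - 414} = \sqrt{486} = 9 \sqrt{6}$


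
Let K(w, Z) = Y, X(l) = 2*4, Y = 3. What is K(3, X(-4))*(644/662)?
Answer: 966/331 ≈ 2.9184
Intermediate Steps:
X(l) = 8
K(w, Z) = 3
K(3, X(-4))*(644/662) = 3*(644/662) = 3*(644*(1/662)) = 3*(322/331) = 966/331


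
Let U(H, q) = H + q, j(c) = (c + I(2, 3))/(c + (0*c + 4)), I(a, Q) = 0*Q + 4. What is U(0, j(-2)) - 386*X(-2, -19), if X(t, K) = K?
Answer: 7335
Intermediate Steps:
I(a, Q) = 4 (I(a, Q) = 0 + 4 = 4)
j(c) = 1 (j(c) = (c + 4)/(c + (0*c + 4)) = (4 + c)/(c + (0 + 4)) = (4 + c)/(c + 4) = (4 + c)/(4 + c) = 1)
U(0, j(-2)) - 386*X(-2, -19) = (0 + 1) - 386*(-19) = 1 + 7334 = 7335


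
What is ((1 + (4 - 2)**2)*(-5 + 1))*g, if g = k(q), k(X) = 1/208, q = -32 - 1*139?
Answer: -5/52 ≈ -0.096154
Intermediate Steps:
q = -171 (q = -32 - 139 = -171)
k(X) = 1/208
g = 1/208 ≈ 0.0048077
((1 + (4 - 2)**2)*(-5 + 1))*g = ((1 + (4 - 2)**2)*(-5 + 1))*(1/208) = ((1 + 2**2)*(-4))*(1/208) = ((1 + 4)*(-4))*(1/208) = (5*(-4))*(1/208) = -20*1/208 = -5/52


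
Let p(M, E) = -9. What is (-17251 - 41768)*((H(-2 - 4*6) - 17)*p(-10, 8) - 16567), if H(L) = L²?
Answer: 1327809462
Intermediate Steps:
(-17251 - 41768)*((H(-2 - 4*6) - 17)*p(-10, 8) - 16567) = (-17251 - 41768)*(((-2 - 4*6)² - 17)*(-9) - 16567) = -59019*(((-2 - 24)² - 17)*(-9) - 16567) = -59019*(((-26)² - 17)*(-9) - 16567) = -59019*((676 - 17)*(-9) - 16567) = -59019*(659*(-9) - 16567) = -59019*(-5931 - 16567) = -59019*(-22498) = 1327809462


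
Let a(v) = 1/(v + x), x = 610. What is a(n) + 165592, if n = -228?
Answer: 63256145/382 ≈ 1.6559e+5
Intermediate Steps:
a(v) = 1/(610 + v) (a(v) = 1/(v + 610) = 1/(610 + v))
a(n) + 165592 = 1/(610 - 228) + 165592 = 1/382 + 165592 = 63256145/382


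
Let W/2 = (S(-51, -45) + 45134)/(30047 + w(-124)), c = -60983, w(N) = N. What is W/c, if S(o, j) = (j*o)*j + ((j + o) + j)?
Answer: 5068/79338883 ≈ 6.3878e-5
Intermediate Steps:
S(o, j) = o + 2*j + o*j² (S(o, j) = o*j² + (o + 2*j) = o + 2*j + o*j²)
W = -5068/1301 (W = 2*(((-51 + 2*(-45) - 51*(-45)²) + 45134)/(30047 - 124)) = 2*(((-51 - 90 - 51*2025) + 45134)/29923) = 2*(((-51 - 90 - 103275) + 45134)*(1/29923)) = 2*((-103416 + 45134)*(1/29923)) = 2*(-58282*1/29923) = 2*(-2534/1301) = -5068/1301 ≈ -3.8955)
W/c = -5068/1301/(-60983) = -5068/1301*(-1/60983) = 5068/79338883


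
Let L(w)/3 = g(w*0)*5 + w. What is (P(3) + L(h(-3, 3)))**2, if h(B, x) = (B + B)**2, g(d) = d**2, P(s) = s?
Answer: 12321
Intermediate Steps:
h(B, x) = 4*B**2 (h(B, x) = (2*B)**2 = 4*B**2)
L(w) = 3*w (L(w) = 3*((w*0)**2*5 + w) = 3*(0**2*5 + w) = 3*(0*5 + w) = 3*(0 + w) = 3*w)
(P(3) + L(h(-3, 3)))**2 = (3 + 3*(4*(-3)**2))**2 = (3 + 3*(4*9))**2 = (3 + 3*36)**2 = (3 + 108)**2 = 111**2 = 12321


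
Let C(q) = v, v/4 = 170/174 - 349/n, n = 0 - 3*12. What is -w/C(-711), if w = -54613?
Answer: 1096461/857 ≈ 1279.4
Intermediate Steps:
n = -36 (n = 0 - 36 = -36)
v = 11141/261 (v = 4*(170/174 - 349/(-36)) = 4*(170*(1/174) - 349*(-1/36)) = 4*(85/87 + 349/36) = 4*(11141/1044) = 11141/261 ≈ 42.686)
C(q) = 11141/261
-w/C(-711) = -(-54613)/11141/261 = -(-54613)*261/11141 = -1*(-1096461/857) = 1096461/857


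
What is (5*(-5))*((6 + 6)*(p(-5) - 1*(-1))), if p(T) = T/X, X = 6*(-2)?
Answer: -425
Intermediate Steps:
X = -12
p(T) = -T/12 (p(T) = T/(-12) = T*(-1/12) = -T/12)
(5*(-5))*((6 + 6)*(p(-5) - 1*(-1))) = (5*(-5))*((6 + 6)*(-1/12*(-5) - 1*(-1))) = -300*(5/12 + 1) = -300*17/12 = -25*17 = -425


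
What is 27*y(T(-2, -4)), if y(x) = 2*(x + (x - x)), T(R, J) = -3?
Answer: -162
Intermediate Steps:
y(x) = 2*x (y(x) = 2*(x + 0) = 2*x)
27*y(T(-2, -4)) = 27*(2*(-3)) = 27*(-6) = -162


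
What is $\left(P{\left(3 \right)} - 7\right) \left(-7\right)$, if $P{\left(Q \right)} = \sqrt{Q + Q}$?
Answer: $49 - 7 \sqrt{6} \approx 31.854$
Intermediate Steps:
$P{\left(Q \right)} = \sqrt{2} \sqrt{Q}$ ($P{\left(Q \right)} = \sqrt{2 Q} = \sqrt{2} \sqrt{Q}$)
$\left(P{\left(3 \right)} - 7\right) \left(-7\right) = \left(\sqrt{2} \sqrt{3} - 7\right) \left(-7\right) = \left(\sqrt{6} - 7\right) \left(-7\right) = \left(-7 + \sqrt{6}\right) \left(-7\right) = 49 - 7 \sqrt{6}$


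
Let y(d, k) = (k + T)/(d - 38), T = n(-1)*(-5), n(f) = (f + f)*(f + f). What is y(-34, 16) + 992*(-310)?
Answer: -5535359/18 ≈ -3.0752e+5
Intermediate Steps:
n(f) = 4*f² (n(f) = (2*f)*(2*f) = 4*f²)
T = -20 (T = (4*(-1)²)*(-5) = (4*1)*(-5) = 4*(-5) = -20)
y(d, k) = (-20 + k)/(-38 + d) (y(d, k) = (k - 20)/(d - 38) = (-20 + k)/(-38 + d))
y(-34, 16) + 992*(-310) = (-20 + 16)/(-38 - 34) + 992*(-310) = -4/(-72) - 307520 = -1/72*(-4) - 307520 = 1/18 - 307520 = -5535359/18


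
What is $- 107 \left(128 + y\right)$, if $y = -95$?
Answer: $-3531$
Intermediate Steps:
$- 107 \left(128 + y\right) = - 107 \left(128 - 95\right) = \left(-107\right) 33 = -3531$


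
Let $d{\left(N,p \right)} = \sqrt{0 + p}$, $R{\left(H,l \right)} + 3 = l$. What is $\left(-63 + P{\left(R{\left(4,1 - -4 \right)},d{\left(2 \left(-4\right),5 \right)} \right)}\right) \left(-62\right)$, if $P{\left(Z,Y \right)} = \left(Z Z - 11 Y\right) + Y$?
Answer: $3658 + 620 \sqrt{5} \approx 5044.4$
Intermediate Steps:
$R{\left(H,l \right)} = -3 + l$
$d{\left(N,p \right)} = \sqrt{p}$
$P{\left(Z,Y \right)} = Z^{2} - 10 Y$ ($P{\left(Z,Y \right)} = \left(Z^{2} - 11 Y\right) + Y = Z^{2} - 10 Y$)
$\left(-63 + P{\left(R{\left(4,1 - -4 \right)},d{\left(2 \left(-4\right),5 \right)} \right)}\right) \left(-62\right) = \left(-63 - \left(- \left(-3 + \left(1 - -4\right)\right)^{2} + 10 \sqrt{5}\right)\right) \left(-62\right) = \left(-63 - \left(- \left(-3 + \left(1 + 4\right)\right)^{2} + 10 \sqrt{5}\right)\right) \left(-62\right) = \left(-63 - \left(- \left(-3 + 5\right)^{2} + 10 \sqrt{5}\right)\right) \left(-62\right) = \left(-63 + \left(2^{2} - 10 \sqrt{5}\right)\right) \left(-62\right) = \left(-63 + \left(4 - 10 \sqrt{5}\right)\right) \left(-62\right) = \left(-59 - 10 \sqrt{5}\right) \left(-62\right) = 3658 + 620 \sqrt{5}$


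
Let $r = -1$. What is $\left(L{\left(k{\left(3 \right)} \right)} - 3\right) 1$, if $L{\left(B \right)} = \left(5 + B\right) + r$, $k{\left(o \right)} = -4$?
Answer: $-3$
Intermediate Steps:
$L{\left(B \right)} = 4 + B$ ($L{\left(B \right)} = \left(5 + B\right) - 1 = 4 + B$)
$\left(L{\left(k{\left(3 \right)} \right)} - 3\right) 1 = \left(\left(4 - 4\right) - 3\right) 1 = \left(0 - 3\right) 1 = \left(-3\right) 1 = -3$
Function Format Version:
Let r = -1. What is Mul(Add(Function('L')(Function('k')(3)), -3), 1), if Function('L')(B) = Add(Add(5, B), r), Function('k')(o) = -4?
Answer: -3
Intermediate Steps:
Function('L')(B) = Add(4, B) (Function('L')(B) = Add(Add(5, B), -1) = Add(4, B))
Mul(Add(Function('L')(Function('k')(3)), -3), 1) = Mul(Add(Add(4, -4), -3), 1) = Mul(Add(0, -3), 1) = Mul(-3, 1) = -3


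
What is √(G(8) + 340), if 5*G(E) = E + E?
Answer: 2*√2145/5 ≈ 18.526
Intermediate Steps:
G(E) = 2*E/5 (G(E) = (E + E)/5 = (2*E)/5 = 2*E/5)
√(G(8) + 340) = √((⅖)*8 + 340) = √(16/5 + 340) = √(1716/5) = 2*√2145/5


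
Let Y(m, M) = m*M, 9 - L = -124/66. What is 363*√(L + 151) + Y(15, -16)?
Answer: -240 + 11*√176286 ≈ 4378.5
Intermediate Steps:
L = 359/33 (L = 9 - (-124)/66 = 9 - 1*(-62/33) = 9 + 62/33 = 359/33 ≈ 10.879)
Y(m, M) = M*m
363*√(L + 151) + Y(15, -16) = 363*√(359/33 + 151) - 16*15 = 363*√(5342/33) - 240 = 363*(√176286/33) - 240 = 11*√176286 - 240 = -240 + 11*√176286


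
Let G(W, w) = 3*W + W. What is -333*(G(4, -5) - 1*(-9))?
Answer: -8325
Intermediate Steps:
G(W, w) = 4*W
-333*(G(4, -5) - 1*(-9)) = -333*(4*4 - 1*(-9)) = -333*(16 + 9) = -333*25 = -8325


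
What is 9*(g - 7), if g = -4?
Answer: -99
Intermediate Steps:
9*(g - 7) = 9*(-4 - 7) = 9*(-11) = -99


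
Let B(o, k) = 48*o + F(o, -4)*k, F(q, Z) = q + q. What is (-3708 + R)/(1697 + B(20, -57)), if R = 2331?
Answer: -1377/377 ≈ -3.6525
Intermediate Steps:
F(q, Z) = 2*q
B(o, k) = 48*o + 2*k*o (B(o, k) = 48*o + (2*o)*k = 48*o + 2*k*o)
(-3708 + R)/(1697 + B(20, -57)) = (-3708 + 2331)/(1697 + 2*20*(24 - 57)) = -1377/(1697 + 2*20*(-33)) = -1377/(1697 - 1320) = -1377/377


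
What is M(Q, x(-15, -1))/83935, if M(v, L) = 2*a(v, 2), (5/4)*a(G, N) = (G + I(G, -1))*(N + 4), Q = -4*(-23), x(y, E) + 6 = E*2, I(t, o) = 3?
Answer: 912/83935 ≈ 0.010866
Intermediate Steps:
x(y, E) = -6 + 2*E (x(y, E) = -6 + E*2 = -6 + 2*E)
Q = 92
a(G, N) = 4*(3 + G)*(4 + N)/5 (a(G, N) = 4*((G + 3)*(N + 4))/5 = 4*((3 + G)*(4 + N))/5 = 4*(3 + G)*(4 + N)/5)
M(v, L) = 144/5 + 48*v/5 (M(v, L) = 2*(48/5 + (12/5)*2 + 16*v/5 + (4/5)*v*2) = 2*(48/5 + 24/5 + 16*v/5 + 8*v/5) = 2*(72/5 + 24*v/5) = 144/5 + 48*v/5)
M(Q, x(-15, -1))/83935 = (144/5 + (48/5)*92)/83935 = (144/5 + 4416/5)*(1/83935) = 912*(1/83935) = 912/83935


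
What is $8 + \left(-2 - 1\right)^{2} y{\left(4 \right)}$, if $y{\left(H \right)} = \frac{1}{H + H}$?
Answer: $\frac{73}{8} \approx 9.125$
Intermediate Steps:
$y{\left(H \right)} = \frac{1}{2 H}$
$8 + \left(-2 - 1\right)^{2} y{\left(4 \right)} = 8 + \left(-2 - 1\right)^{2} \frac{1}{2 \cdot 4} = 8 + \left(-3\right)^{2} \cdot \frac{1}{2} \cdot \frac{1}{4} = 8 + 9 \cdot \frac{1}{8} = 8 + \frac{9}{8} = \frac{73}{8}$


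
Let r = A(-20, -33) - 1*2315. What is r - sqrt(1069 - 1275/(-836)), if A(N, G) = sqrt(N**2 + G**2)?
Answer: -2315 + sqrt(1489) - sqrt(187046431)/418 ≈ -2309.1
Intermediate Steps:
A(N, G) = sqrt(G**2 + N**2)
r = -2315 + sqrt(1489) (r = sqrt((-33)**2 + (-20)**2) - 1*2315 = sqrt(1089 + 400) - 2315 = sqrt(1489) - 2315 = -2315 + sqrt(1489) ≈ -2276.4)
r - sqrt(1069 - 1275/(-836)) = (-2315 + sqrt(1489)) - sqrt(1069 - 1275/(-836)) = (-2315 + sqrt(1489)) - sqrt(1069 - 1275*(-1/836)) = (-2315 + sqrt(1489)) - sqrt(1069 + 1275/836) = (-2315 + sqrt(1489)) - sqrt(894959/836) = (-2315 + sqrt(1489)) - sqrt(187046431)/418 = -2315 + sqrt(1489) - sqrt(187046431)/418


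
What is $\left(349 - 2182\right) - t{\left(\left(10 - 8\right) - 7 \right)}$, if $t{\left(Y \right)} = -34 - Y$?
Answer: $-1804$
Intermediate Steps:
$\left(349 - 2182\right) - t{\left(\left(10 - 8\right) - 7 \right)} = \left(349 - 2182\right) - \left(-34 - \left(\left(10 - 8\right) - 7\right)\right) = -1833 - \left(-34 - \left(2 - 7\right)\right) = -1833 - \left(-34 - -5\right) = -1833 - \left(-34 + 5\right) = -1833 - -29 = -1833 + 29 = -1804$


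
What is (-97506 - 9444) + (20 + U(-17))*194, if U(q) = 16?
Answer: -99966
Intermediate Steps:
(-97506 - 9444) + (20 + U(-17))*194 = (-97506 - 9444) + (20 + 16)*194 = -106950 + 36*194 = -106950 + 6984 = -99966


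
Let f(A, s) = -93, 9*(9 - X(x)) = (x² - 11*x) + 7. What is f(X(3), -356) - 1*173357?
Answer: -173450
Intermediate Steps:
X(x) = 74/9 - x²/9 + 11*x/9 (X(x) = 9 - ((x² - 11*x) + 7)/9 = 9 - (7 + x² - 11*x)/9 = 9 + (-7/9 - x²/9 + 11*x/9) = 74/9 - x²/9 + 11*x/9)
f(X(3), -356) - 1*173357 = -93 - 1*173357 = -93 - 173357 = -173450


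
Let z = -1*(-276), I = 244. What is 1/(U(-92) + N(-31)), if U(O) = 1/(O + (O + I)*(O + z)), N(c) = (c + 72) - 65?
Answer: -27876/669023 ≈ -0.041667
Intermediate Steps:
N(c) = 7 + c (N(c) = (72 + c) - 65 = 7 + c)
z = 276
U(O) = 1/(O + (244 + O)*(276 + O)) (U(O) = 1/(O + (O + 244)*(O + 276)) = 1/(O + (244 + O)*(276 + O)))
1/(U(-92) + N(-31)) = 1/(1/(67344 + (-92)² + 521*(-92)) + (7 - 31)) = 1/(1/(67344 + 8464 - 47932) - 24) = 1/(1/27876 - 24) = 1/(-669023/27876) = -27876/669023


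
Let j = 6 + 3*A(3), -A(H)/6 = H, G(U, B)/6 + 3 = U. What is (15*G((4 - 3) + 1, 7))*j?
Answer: 4320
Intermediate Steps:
G(U, B) = -18 + 6*U
A(H) = -6*H
j = -48 (j = 6 + 3*(-6*3) = 6 + 3*(-18) = 6 - 54 = -48)
(15*G((4 - 3) + 1, 7))*j = (15*(-18 + 6*((4 - 3) + 1)))*(-48) = (15*(-18 + 6*(1 + 1)))*(-48) = (15*(-18 + 6*2))*(-48) = (15*(-18 + 12))*(-48) = (15*(-6))*(-48) = -90*(-48) = 4320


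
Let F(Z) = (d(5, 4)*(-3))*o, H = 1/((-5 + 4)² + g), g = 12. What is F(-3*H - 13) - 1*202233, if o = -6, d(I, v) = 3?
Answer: -202179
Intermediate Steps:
H = 1/13 (H = 1/((-5 + 4)² + 12) = 1/((-1)² + 12) = 1/(1 + 12) = 1/13 ≈ 0.076923)
F(Z) = 54 (F(Z) = (3*(-3))*(-6) = -9*(-6) = 54)
F(-3*H - 13) - 1*202233 = 54 - 1*202233 = 54 - 202233 = -202179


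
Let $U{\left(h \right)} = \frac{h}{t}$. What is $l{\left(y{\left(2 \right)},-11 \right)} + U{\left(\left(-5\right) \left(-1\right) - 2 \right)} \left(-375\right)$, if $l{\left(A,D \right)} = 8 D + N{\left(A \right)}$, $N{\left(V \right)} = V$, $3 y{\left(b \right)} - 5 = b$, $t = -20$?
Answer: $- \frac{353}{12} \approx -29.417$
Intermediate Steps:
$y{\left(b \right)} = \frac{5}{3} + \frac{b}{3}$
$l{\left(A,D \right)} = A + 8 D$ ($l{\left(A,D \right)} = 8 D + A = A + 8 D$)
$U{\left(h \right)} = - \frac{h}{20}$ ($U{\left(h \right)} = \frac{h}{-20} = h \left(- \frac{1}{20}\right) = - \frac{h}{20}$)
$l{\left(y{\left(2 \right)},-11 \right)} + U{\left(\left(-5\right) \left(-1\right) - 2 \right)} \left(-375\right) = \left(\left(\frac{5}{3} + \frac{1}{3} \cdot 2\right) + 8 \left(-11\right)\right) + - \frac{\left(-5\right) \left(-1\right) - 2}{20} \left(-375\right) = \left(\left(\frac{5}{3} + \frac{2}{3}\right) - 88\right) + - \frac{5 - 2}{20} \left(-375\right) = \left(\frac{7}{3} - 88\right) + \left(- \frac{1}{20}\right) 3 \left(-375\right) = - \frac{257}{3} - - \frac{225}{4} = - \frac{257}{3} + \frac{225}{4} = - \frac{353}{12}$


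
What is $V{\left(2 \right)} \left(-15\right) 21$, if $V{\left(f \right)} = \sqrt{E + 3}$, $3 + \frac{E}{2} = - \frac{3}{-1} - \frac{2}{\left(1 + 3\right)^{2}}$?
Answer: $- \frac{315 \sqrt{11}}{2} \approx -522.37$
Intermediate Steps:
$E = - \frac{1}{4}$ ($E = -6 + 2 \left(- \frac{3}{-1} - \frac{2}{\left(1 + 3\right)^{2}}\right) = -6 + 2 \left(\left(-3\right) \left(-1\right) - \frac{2}{4^{2}}\right) = -6 + 2 \left(3 - \frac{2}{16}\right) = -6 + 2 \left(3 - \frac{1}{8}\right) = -6 + 2 \cdot \frac{23}{8} = -6 + \frac{23}{4} = - \frac{1}{4} \approx -0.25$)
$V{\left(f \right)} = \frac{\sqrt{11}}{2}$ ($V{\left(f \right)} = \sqrt{- \frac{1}{4} + 3} = \sqrt{\frac{11}{4}} = \frac{\sqrt{11}}{2}$)
$V{\left(2 \right)} \left(-15\right) 21 = \frac{\sqrt{11}}{2} \left(-15\right) 21 = - \frac{15 \sqrt{11}}{2} \cdot 21 = - \frac{315 \sqrt{11}}{2}$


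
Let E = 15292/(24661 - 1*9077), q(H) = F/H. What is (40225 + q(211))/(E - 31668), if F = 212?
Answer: -33068028552/26032062755 ≈ -1.2703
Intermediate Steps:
q(H) = 212/H
E = 3823/3896 (E = 15292/(24661 - 9077) = 15292/15584 = 15292*(1/15584) = 3823/3896 ≈ 0.98126)
(40225 + q(211))/(E - 31668) = (40225 + 212/211)/(3823/3896 - 31668) = (40225 + 212*(1/211))/(-123374705/3896) = (40225 + 212/211)*(-3896/123374705) = (8487687/211)*(-3896/123374705) = -33068028552/26032062755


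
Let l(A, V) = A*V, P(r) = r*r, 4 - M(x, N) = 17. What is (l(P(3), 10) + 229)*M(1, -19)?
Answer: -4147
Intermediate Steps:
M(x, N) = -13 (M(x, N) = 4 - 1*17 = 4 - 17 = -13)
P(r) = r²
(l(P(3), 10) + 229)*M(1, -19) = (3²*10 + 229)*(-13) = (9*10 + 229)*(-13) = (90 + 229)*(-13) = 319*(-13) = -4147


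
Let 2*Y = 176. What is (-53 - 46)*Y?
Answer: -8712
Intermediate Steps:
Y = 88 (Y = (½)*176 = 88)
(-53 - 46)*Y = (-53 - 46)*88 = -99*88 = -8712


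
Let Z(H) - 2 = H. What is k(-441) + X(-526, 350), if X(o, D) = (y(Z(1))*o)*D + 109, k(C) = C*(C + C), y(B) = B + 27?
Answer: -5133929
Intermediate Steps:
Z(H) = 2 + H
y(B) = 27 + B
k(C) = 2*C**2 (k(C) = C*(2*C) = 2*C**2)
X(o, D) = 109 + 30*D*o (X(o, D) = ((27 + (2 + 1))*o)*D + 109 = ((27 + 3)*o)*D + 109 = (30*o)*D + 109 = 30*D*o + 109 = 109 + 30*D*o)
k(-441) + X(-526, 350) = 2*(-441)**2 + (109 + 30*350*(-526)) = 2*194481 + (109 - 5523000) = 388962 - 5522891 = -5133929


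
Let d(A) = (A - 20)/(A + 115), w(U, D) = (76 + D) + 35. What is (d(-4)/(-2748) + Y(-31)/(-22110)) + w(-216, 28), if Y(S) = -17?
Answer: 8680048317/62446010 ≈ 139.00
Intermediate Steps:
w(U, D) = 111 + D
d(A) = (-20 + A)/(115 + A)
(d(-4)/(-2748) + Y(-31)/(-22110)) + w(-216, 28) = (((-20 - 4)/(115 - 4))/(-2748) - 17/(-22110)) + (111 + 28) = ((-24/111)*(-1/2748) - 17*(-1/22110)) + 139 = (((1/111)*(-24))*(-1/2748) + 17/22110) + 139 = (-8/37*(-1/2748) + 17/22110) + 139 = (2/25419 + 17/22110) + 139 = 52927/62446010 + 139 = 8680048317/62446010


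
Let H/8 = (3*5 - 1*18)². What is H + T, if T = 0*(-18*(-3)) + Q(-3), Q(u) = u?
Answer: 69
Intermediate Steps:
H = 72 (H = 8*(3*5 - 1*18)² = 8*(15 - 18)² = 8*(-3)² = 8*9 = 72)
T = -3 (T = 0*(-18*(-3)) - 3 = 0*54 - 3 = 0 - 3 = -3)
H + T = 72 - 3 = 69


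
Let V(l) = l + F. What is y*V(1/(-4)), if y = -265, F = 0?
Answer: 265/4 ≈ 66.250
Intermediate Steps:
V(l) = l (V(l) = l + 0 = l)
y*V(1/(-4)) = -265/(-4) = -265*(-1)/4 = -265*(-¼) = 265/4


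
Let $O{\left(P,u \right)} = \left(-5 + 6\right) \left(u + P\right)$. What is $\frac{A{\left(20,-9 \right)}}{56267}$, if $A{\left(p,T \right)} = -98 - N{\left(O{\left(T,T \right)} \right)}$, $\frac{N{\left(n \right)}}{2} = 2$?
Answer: $- \frac{102}{56267} \approx -0.0018128$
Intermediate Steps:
$O{\left(P,u \right)} = P + u$ ($O{\left(P,u \right)} = 1 \left(P + u\right) = P + u$)
$N{\left(n \right)} = 4$ ($N{\left(n \right)} = 2 \cdot 2 = 4$)
$A{\left(p,T \right)} = -102$ ($A{\left(p,T \right)} = -98 - 4 = -102$)
$\frac{A{\left(20,-9 \right)}}{56267} = - \frac{102}{56267}$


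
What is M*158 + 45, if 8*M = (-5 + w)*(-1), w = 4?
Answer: 259/4 ≈ 64.750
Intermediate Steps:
M = ⅛ (M = ((-5 + 4)*(-1))/8 = (-1*(-1))/8 = (⅛)*1 = ⅛ ≈ 0.12500)
M*158 + 45 = (⅛)*158 + 45 = 79/4 + 45 = 259/4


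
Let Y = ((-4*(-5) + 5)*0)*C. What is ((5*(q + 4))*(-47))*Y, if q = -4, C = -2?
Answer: 0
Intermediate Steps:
Y = 0 (Y = ((-4*(-5) + 5)*0)*(-2) = ((20 + 5)*0)*(-2) = (25*0)*(-2) = 0*(-2) = 0)
((5*(q + 4))*(-47))*Y = ((5*(-4 + 4))*(-47))*0 = ((5*0)*(-47))*0 = (0*(-47))*0 = 0*0 = 0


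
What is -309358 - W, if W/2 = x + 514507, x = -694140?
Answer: 49908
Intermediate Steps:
W = -359266 (W = 2*(-694140 + 514507) = 2*(-179633) = -359266)
-309358 - W = -309358 - 1*(-359266) = -309358 + 359266 = 49908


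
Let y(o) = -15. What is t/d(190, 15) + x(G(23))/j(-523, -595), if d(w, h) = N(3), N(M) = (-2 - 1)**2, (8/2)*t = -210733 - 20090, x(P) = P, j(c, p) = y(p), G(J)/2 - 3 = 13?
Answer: -384833/60 ≈ -6413.9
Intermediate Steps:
G(J) = 32 (G(J) = 6 + 2*13 = 6 + 26 = 32)
j(c, p) = -15
t = -230823/4 (t = (-210733 - 20090)/4 = (1/4)*(-230823) = -230823/4 ≈ -57706.)
N(M) = 9 (N(M) = (-3)**2 = 9)
d(w, h) = 9
t/d(190, 15) + x(G(23))/j(-523, -595) = -230823/4/9 + 32/(-15) = -230823/4*1/9 + 32*(-1/15) = -25647/4 - 32/15 = -384833/60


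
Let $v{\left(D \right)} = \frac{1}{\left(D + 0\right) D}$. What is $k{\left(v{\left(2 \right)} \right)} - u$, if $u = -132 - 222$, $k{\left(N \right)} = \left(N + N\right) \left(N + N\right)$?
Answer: $\frac{1417}{4} \approx 354.25$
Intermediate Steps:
$v{\left(D \right)} = \frac{1}{D^{2}}$ ($v{\left(D \right)} = \frac{1}{D D} = \frac{1}{D^{2}}$)
$k{\left(N \right)} = 4 N^{2}$ ($k{\left(N \right)} = 2 N 2 N = 4 N^{2}$)
$u = -354$ ($u = -132 - 222 = -354$)
$k{\left(v{\left(2 \right)} \right)} - u = 4 \left(\frac{1}{4}\right)^{2} - -354 = \frac{4}{16} + 354 = 4 \cdot \frac{1}{16} + 354 = \frac{1}{4} + 354 = \frac{1417}{4}$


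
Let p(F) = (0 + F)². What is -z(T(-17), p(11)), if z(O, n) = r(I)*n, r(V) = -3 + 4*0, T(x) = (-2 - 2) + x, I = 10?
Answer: 363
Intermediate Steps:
T(x) = -4 + x
r(V) = -3 (r(V) = -3 + 0 = -3)
p(F) = F²
z(O, n) = -3*n
-z(T(-17), p(11)) = -(-3)*11² = -(-3)*121 = -1*(-363) = 363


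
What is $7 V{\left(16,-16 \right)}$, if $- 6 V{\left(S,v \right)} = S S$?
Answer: $- \frac{896}{3} \approx -298.67$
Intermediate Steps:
$V{\left(S,v \right)} = - \frac{S^{2}}{6}$ ($V{\left(S,v \right)} = - \frac{S S}{6} = - \frac{S^{2}}{6}$)
$7 V{\left(16,-16 \right)} = 7 \left(- \frac{16^{2}}{6}\right) = 7 \left(\left(- \frac{1}{6}\right) 256\right) = 7 \left(- \frac{128}{3}\right) = - \frac{896}{3}$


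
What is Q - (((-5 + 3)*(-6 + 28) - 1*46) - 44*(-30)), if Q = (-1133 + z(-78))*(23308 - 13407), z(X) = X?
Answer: -11991341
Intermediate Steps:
Q = -11990111 (Q = (-1133 - 78)*(23308 - 13407) = -1211*9901 = -11990111)
Q - (((-5 + 3)*(-6 + 28) - 1*46) - 44*(-30)) = -11990111 - (((-5 + 3)*(-6 + 28) - 1*46) - 44*(-30)) = -11990111 - ((-2*22 - 46) + 1320) = -11990111 - ((-44 - 46) + 1320) = -11990111 - (-90 + 1320) = -11990111 - 1*1230 = -11990111 - 1230 = -11991341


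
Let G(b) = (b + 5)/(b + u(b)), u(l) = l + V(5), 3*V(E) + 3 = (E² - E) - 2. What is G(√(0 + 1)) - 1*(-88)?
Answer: 622/7 ≈ 88.857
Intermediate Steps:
V(E) = -5/3 - E/3 + E²/3 (V(E) = -1 + ((E² - E) - 2)/3 = -1 + (-2 + E² - E)/3 = -1 + (-⅔ - E/3 + E²/3) = -5/3 - E/3 + E²/3)
u(l) = 5 + l (u(l) = l + (-5/3 - ⅓*5 + (⅓)*5²) = l + (-5/3 - 5/3 + (⅓)*25) = l + (-5/3 - 5/3 + 25/3) = l + 5 = 5 + l)
G(b) = (5 + b)/(5 + 2*b) (G(b) = (b + 5)/(b + (5 + b)) = (5 + b)/(5 + 2*b))
G(√(0 + 1)) - 1*(-88) = (5 + √(0 + 1))/(5 + 2*√(0 + 1)) - 1*(-88) = (5 + √1)/(5 + 2*√1) + 88 = (5 + 1)/(5 + 2*1) + 88 = 6/(5 + 2) + 88 = 6/7 + 88 = 622/7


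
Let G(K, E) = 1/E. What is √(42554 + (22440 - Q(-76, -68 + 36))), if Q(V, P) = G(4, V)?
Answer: √93851355/38 ≈ 254.94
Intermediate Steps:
Q(V, P) = 1/V
√(42554 + (22440 - Q(-76, -68 + 36))) = √(42554 + (22440 - 1/(-76))) = √(42554 + (22440 - 1*(-1/76))) = √(42554 + (22440 + 1/76)) = √(42554 + 1705441/76) = √(4939545/76) = √93851355/38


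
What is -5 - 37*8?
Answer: -301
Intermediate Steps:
-5 - 37*8 = -5 - 296 = -301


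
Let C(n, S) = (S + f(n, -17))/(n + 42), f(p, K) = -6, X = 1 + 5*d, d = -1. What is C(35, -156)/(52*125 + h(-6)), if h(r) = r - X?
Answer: -9/27797 ≈ -0.00032378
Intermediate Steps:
X = -4 (X = 1 + 5*(-1) = 1 - 5 = -4)
C(n, S) = (-6 + S)/(42 + n) (C(n, S) = (S - 6)/(n + 42) = (-6 + S)/(42 + n))
h(r) = 4 + r (h(r) = r - 1*(-4) = r + 4 = 4 + r)
C(35, -156)/(52*125 + h(-6)) = ((-6 - 156)/(42 + 35))/(52*125 + (4 - 6)) = (-162/77)/(6500 - 2) = ((1/77)*(-162))/6498 = -162/77*1/6498 = -9/27797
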